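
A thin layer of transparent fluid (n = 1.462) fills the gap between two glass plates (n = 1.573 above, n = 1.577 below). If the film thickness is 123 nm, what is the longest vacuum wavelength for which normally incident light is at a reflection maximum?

Top surface (1.573 → 1.462): reflection off a lower-index medium gives no phase shift.
Ray reflecting at the bottom interface goes from n = 1.462 toward n = 1.577: a half-wave phase shift.
Exactly one π shift → a net half-wave offset.
So the condition for constructive reflection is 2 n t = (m + ½) λ.
λ = 2 n t / (m + ½). The longest wavelength is m = 0: λ = 2 × 1.462 × 123 / 0.500 = 719 nm.

719 nm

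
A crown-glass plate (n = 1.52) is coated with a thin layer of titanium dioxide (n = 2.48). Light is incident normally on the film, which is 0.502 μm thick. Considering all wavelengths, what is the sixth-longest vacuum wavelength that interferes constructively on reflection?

453 nm

Top surface (1.0 → 2.48): reflection off a higher-index medium gives a half-wave phase shift.
Ray reflecting at the bottom interface goes from n = 2.48 toward n = 1.52: no phase shift.
The two reflections differ by half a wavelength.
For bright reflection here: 2 n t = (m + ½) λ.
λ = 2 n t / (m + ½). The sixth-longest wavelength is m = 5: λ = 2 × 2.48 × 502 / 5.50 = 453 nm.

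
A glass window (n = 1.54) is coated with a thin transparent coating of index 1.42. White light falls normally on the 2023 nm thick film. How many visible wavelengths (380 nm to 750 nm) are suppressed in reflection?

At the upper boundary (n = 1.0 to n = 1.42) the reflected ray undergoes a half-wave phase shift.
At the lower boundary (n = 1.42 to n = 1.54) the reflected ray undergoes a half-wave phase shift.
Net: no relative phase inversion (both shifts match).
For weak reflection here: 2 n t = (m + ½) λ.
λ = 2 n t / (m + ½) = 5745 / (m + ½) nm.
m=7: 766 nm (IR); m=8: 676 nm (visible); m=9: 605 nm (visible); m=10: 547 nm (visible); m=11: 500 nm (visible); m=12: 460 nm (visible); m=13: 426 nm (visible); m=14: 396 nm (visible); m=15: 371 nm (UV).

7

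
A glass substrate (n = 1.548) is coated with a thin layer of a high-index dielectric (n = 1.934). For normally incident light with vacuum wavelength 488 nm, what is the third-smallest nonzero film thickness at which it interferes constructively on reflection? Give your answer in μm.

0.315 μm

Ray reflecting at the top interface goes from n = 1.0 toward n = 1.934: a half-wave phase shift.
Ray reflecting at the bottom interface goes from n = 1.934 toward n = 1.548: no phase shift.
The two reflections differ by half a wavelength.
So the condition for constructive reflection is 2 n t = (m + ½) λ.
The third-smallest nonzero thickness corresponds to m = 2: t = (m + ½) λ / (2 n) = 2.50 × 488 / (2 × 1.934) = 315 nm.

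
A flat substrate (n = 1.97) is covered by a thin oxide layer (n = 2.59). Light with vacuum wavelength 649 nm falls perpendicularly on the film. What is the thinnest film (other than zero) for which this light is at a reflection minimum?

125 nm

Ray reflecting at the top interface goes from n = 1.0 toward n = 2.59: a half-wave phase shift.
At the lower boundary (n = 2.59 to n = 1.97) the reflected ray undergoes no phase shift.
Exactly one π shift → a net half-wave offset.
So the condition for destructive reflection is 2 n t = m λ.
Minimum nonzero at m = 1: t = λ / (2 n) = 649 / (2 × 2.59) = 125 nm.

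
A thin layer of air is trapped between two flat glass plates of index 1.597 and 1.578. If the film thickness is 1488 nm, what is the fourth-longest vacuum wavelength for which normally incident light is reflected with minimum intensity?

744 nm

At the upper boundary (n = 1.597 to n = 1.0) the reflected ray undergoes no phase shift.
Ray reflecting at the bottom interface goes from n = 1.0 toward n = 1.578: a half-wave phase shift.
Exactly one π shift → a net half-wave offset.
With one net inversion, destructive interference in reflection requires 2 n t = m λ.
λ = 2 n t / m. The fourth-longest wavelength is m = 4: λ = 2 × 1.0 × 1488 / 4.00 = 744 nm.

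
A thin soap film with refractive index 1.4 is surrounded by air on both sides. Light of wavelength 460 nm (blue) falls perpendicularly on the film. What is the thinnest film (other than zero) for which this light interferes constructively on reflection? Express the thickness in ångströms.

821 Å

At the upper boundary (n = 1.0 to n = 1.4) the reflected ray undergoes a half-wave phase shift.
Ray reflecting at the bottom interface goes from n = 1.4 toward n = 1.0: no phase shift.
The two reflections differ by half a wavelength.
For maximum reflection here: 2 n t = (m + ½) λ.
Minimum at m = 0: t = λ / (4 n) = 460 / (4 × 1.4) = 82.1 nm.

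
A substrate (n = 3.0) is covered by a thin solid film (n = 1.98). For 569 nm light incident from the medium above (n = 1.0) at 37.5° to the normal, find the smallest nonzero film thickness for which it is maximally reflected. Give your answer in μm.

At the upper boundary (n = 1.0 to n = 1.98) the reflected ray undergoes a half-wave phase shift.
At the lower boundary (n = 1.98 to n = 3.0) the reflected ray undergoes a half-wave phase shift.
Zero or two π shifts → no net half-wave offset.
For bright reflection here: 2 n t cos θ_r = m λ.
Snell's law: 1.0 sin 37.5° = 1.98 sin θ_r → sin θ_r = 0.307, cos θ_r = 0.952.
Minimum nonzero at m = 1: t = λ / (2 n cos θ_r) = 569 / (2 × 1.98 × 0.952) = 151 nm.

0.151 μm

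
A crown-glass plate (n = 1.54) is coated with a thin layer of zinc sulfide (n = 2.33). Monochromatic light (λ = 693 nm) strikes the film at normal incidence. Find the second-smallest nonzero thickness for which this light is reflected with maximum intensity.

223 nm

Top surface (1.0 → 2.33): reflection off a higher-index medium gives a half-wave phase shift.
Ray reflecting at the bottom interface goes from n = 2.33 toward n = 1.54: no phase shift.
Exactly one π shift → a net half-wave offset.
For maximum reflection here: 2 n t = (m + ½) λ.
The second-smallest nonzero thickness corresponds to m = 1: t = (m + ½) λ / (2 n) = 1.50 × 693 / (2 × 2.33) = 223 nm.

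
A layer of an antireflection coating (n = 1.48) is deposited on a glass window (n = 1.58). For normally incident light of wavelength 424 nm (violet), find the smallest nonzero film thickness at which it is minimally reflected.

71.6 nm

Top surface (1.0 → 1.48): reflection off a higher-index medium gives a half-wave phase shift.
Ray reflecting at the bottom interface goes from n = 1.48 toward n = 1.58: a half-wave phase shift.
Zero or two π shifts → no net half-wave offset.
So the condition for destructive reflection is 2 n t = (m + ½) λ.
Minimum at m = 0: t = λ / (4 n) = 424 / (4 × 1.48) = 71.6 nm.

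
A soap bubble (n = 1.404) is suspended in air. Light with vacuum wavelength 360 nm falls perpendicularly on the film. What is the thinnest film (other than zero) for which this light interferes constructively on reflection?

64.1 nm

Ray reflecting at the top interface goes from n = 1.0 toward n = 1.404: a half-wave phase shift.
Ray reflecting at the bottom interface goes from n = 1.404 toward n = 1.0: no phase shift.
Exactly one π shift → a net half-wave offset.
With one net inversion, constructive interference in reflection requires 2 n t = (m + ½) λ.
Minimum at m = 0: t = λ / (4 n) = 360 / (4 × 1.404) = 64.1 nm.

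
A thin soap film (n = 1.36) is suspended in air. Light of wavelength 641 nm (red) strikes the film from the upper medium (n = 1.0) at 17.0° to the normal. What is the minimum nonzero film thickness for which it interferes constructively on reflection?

121 nm

Ray reflecting at the top interface goes from n = 1.0 toward n = 1.36: a half-wave phase shift.
Ray reflecting at the bottom interface goes from n = 1.36 toward n = 1.0: no phase shift.
The two reflections differ by half a wavelength.
With one net inversion, constructive interference in reflection requires 2 n t cos θ_r = (m + ½) λ.
Snell's law: 1.0 sin 17.0° = 1.36 sin θ_r → sin θ_r = 0.215, cos θ_r = 0.977.
Minimum at m = 0: t = λ / (4 n cos θ_r) = 641 / (4 × 1.36 × 0.977) = 121 nm.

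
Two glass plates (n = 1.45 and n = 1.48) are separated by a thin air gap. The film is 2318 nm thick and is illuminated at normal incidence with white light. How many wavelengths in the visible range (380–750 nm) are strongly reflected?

At the upper boundary (n = 1.45 to n = 1.0) the reflected ray undergoes no phase shift.
Bottom surface (1.0 → 1.48): reflection off a higher-index medium gives a half-wave phase shift.
Exactly one π shift → a net half-wave offset.
So the condition for constructive reflection is 2 n t = (m + ½) λ.
λ = 2 n t / (m + ½) = 4636 / (m + ½) nm.
m=5: 843 nm (IR); m=6: 713 nm (visible); m=7: 618 nm (visible); m=8: 545 nm (visible); m=9: 488 nm (visible); m=10: 442 nm (visible); m=11: 403 nm (visible); m=12: 371 nm (UV).

6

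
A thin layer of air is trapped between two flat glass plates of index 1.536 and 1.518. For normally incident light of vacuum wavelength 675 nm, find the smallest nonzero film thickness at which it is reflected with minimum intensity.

338 nm

Top surface (1.536 → 1.0): reflection off a lower-index medium gives no phase shift.
At the lower boundary (n = 1.0 to n = 1.518) the reflected ray undergoes a half-wave phase shift.
Exactly one π shift → a net half-wave offset.
With one net inversion, destructive interference in reflection requires 2 n t = m λ.
Minimum nonzero at m = 1: t = λ / (2 n) = 675 / (2 × 1.0) = 338 nm.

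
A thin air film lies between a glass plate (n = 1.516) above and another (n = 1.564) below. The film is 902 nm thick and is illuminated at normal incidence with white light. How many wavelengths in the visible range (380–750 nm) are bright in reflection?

Top surface (1.516 → 1.0): reflection off a lower-index medium gives no phase shift.
Ray reflecting at the bottom interface goes from n = 1.0 toward n = 1.564: a half-wave phase shift.
Exactly one π shift → a net half-wave offset.
With one net inversion, constructive interference in reflection requires 2 n t = (m + ½) λ.
λ = 2 n t / (m + ½) = 1804 / (m + ½) nm.
m=1: 1203 nm (IR); m=2: 722 nm (visible); m=3: 515 nm (visible); m=4: 401 nm (visible); m=5: 328 nm (UV).

3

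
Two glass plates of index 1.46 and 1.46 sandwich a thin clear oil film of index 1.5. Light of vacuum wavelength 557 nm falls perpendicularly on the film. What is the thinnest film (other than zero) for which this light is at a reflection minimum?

Ray reflecting at the top interface goes from n = 1.46 toward n = 1.5: a half-wave phase shift.
At the lower boundary (n = 1.5 to n = 1.46) the reflected ray undergoes no phase shift.
The two reflections differ by half a wavelength.
So the condition for destructive reflection is 2 n t = m λ.
Minimum nonzero at m = 1: t = λ / (2 n) = 557 / (2 × 1.5) = 186 nm.

186 nm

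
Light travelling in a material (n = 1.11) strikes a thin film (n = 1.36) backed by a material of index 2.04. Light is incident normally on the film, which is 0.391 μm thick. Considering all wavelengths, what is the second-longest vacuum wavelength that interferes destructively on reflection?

Top surface (1.11 → 1.36): reflection off a higher-index medium gives a half-wave phase shift.
Ray reflecting at the bottom interface goes from n = 1.36 toward n = 2.04: a half-wave phase shift.
Net: no relative phase inversion (both shifts match).
With no net inversion, destructive interference in reflection requires 2 n t = (m + ½) λ.
λ = 2 n t / (m + ½). The second-longest wavelength is m = 1: λ = 2 × 1.36 × 391 / 1.50 = 709 nm.

709 nm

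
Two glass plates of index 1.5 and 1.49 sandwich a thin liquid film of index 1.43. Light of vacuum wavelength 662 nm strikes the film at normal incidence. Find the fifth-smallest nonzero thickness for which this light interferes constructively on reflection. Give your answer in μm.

Top surface (1.5 → 1.43): reflection off a lower-index medium gives no phase shift.
At the lower boundary (n = 1.43 to n = 1.49) the reflected ray undergoes a half-wave phase shift.
Net: one phase inversion between the two reflected rays.
With one net inversion, constructive interference in reflection requires 2 n t = (m + ½) λ.
The fifth-smallest nonzero thickness corresponds to m = 4: t = (m + ½) λ / (2 n) = 4.50 × 662 / (2 × 1.43) = 1042 nm.

1.04 μm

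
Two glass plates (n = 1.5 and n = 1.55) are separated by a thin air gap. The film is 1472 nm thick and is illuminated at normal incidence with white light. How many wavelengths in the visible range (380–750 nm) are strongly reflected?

Top surface (1.5 → 1.0): reflection off a lower-index medium gives no phase shift.
At the lower boundary (n = 1.0 to n = 1.55) the reflected ray undergoes a half-wave phase shift.
Exactly one π shift → a net half-wave offset.
So the condition for constructive reflection is 2 n t = (m + ½) λ.
λ = 2 n t / (m + ½) = 2944 / (m + ½) nm.
m=3: 841 nm (IR); m=4: 654 nm (visible); m=5: 535 nm (visible); m=6: 453 nm (visible); m=7: 393 nm (visible); m=8: 346 nm (UV).

4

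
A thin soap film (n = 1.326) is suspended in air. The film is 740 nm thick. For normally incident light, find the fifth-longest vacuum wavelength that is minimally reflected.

392 nm

At the upper boundary (n = 1.0 to n = 1.326) the reflected ray undergoes a half-wave phase shift.
At the lower boundary (n = 1.326 to n = 1.0) the reflected ray undergoes no phase shift.
The two reflections differ by half a wavelength.
With one net inversion, destructive interference in reflection requires 2 n t = m λ.
λ = 2 n t / m. The fifth-longest wavelength is m = 5: λ = 2 × 1.326 × 740 / 5.00 = 392 nm.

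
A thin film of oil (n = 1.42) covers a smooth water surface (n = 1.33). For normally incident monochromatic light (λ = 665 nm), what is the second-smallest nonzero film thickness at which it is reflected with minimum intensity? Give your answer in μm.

0.468 μm

Top surface (1.0 → 1.42): reflection off a higher-index medium gives a half-wave phase shift.
Ray reflecting at the bottom interface goes from n = 1.42 toward n = 1.33: no phase shift.
The two reflections differ by half a wavelength.
For weak reflection here: 2 n t = m λ.
The second-smallest nonzero thickness corresponds to m = 2: t = m λ / (2 n) = 2.00 × 665 / (2 × 1.42) = 468 nm.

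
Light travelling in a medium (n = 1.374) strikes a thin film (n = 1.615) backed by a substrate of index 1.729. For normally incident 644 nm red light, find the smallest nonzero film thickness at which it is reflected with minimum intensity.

99.7 nm

Ray reflecting at the top interface goes from n = 1.374 toward n = 1.615: a half-wave phase shift.
Bottom surface (1.615 → 1.729): reflection off a higher-index medium gives a half-wave phase shift.
Zero or two π shifts → no net half-wave offset.
For minimum reflection here: 2 n t = (m + ½) λ.
Minimum at m = 0: t = λ / (4 n) = 644 / (4 × 1.615) = 99.7 nm.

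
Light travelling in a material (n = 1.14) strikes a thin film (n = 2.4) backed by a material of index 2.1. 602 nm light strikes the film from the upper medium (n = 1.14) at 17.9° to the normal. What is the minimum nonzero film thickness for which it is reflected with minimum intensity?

127 nm

At the upper boundary (n = 1.14 to n = 2.4) the reflected ray undergoes a half-wave phase shift.
Bottom surface (2.4 → 2.1): reflection off a lower-index medium gives no phase shift.
Exactly one π shift → a net half-wave offset.
So the condition for destructive reflection is 2 n t cos θ_r = m λ.
Snell's law: 1.14 sin 17.9° = 2.4 sin θ_r → sin θ_r = 0.146, cos θ_r = 0.989.
Minimum nonzero at m = 1: t = λ / (2 n cos θ_r) = 602 / (2 × 2.4 × 0.989) = 127 nm.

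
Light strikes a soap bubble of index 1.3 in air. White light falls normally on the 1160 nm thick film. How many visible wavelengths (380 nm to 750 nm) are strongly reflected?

Ray reflecting at the top interface goes from n = 1.0 toward n = 1.3: a half-wave phase shift.
At the lower boundary (n = 1.3 to n = 1.0) the reflected ray undergoes no phase shift.
Net: one phase inversion between the two reflected rays.
So the condition for constructive reflection is 2 n t = (m + ½) λ.
λ = 2 n t / (m + ½) = 3016 / (m + ½) nm.
m=3: 862 nm (IR); m=4: 670 nm (visible); m=5: 548 nm (visible); m=6: 464 nm (visible); m=7: 402 nm (visible); m=8: 355 nm (UV).

4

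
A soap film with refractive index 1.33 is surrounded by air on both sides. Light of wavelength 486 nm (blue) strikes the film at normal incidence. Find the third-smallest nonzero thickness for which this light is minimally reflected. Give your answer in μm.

0.548 μm

At the upper boundary (n = 1.0 to n = 1.33) the reflected ray undergoes a half-wave phase shift.
Ray reflecting at the bottom interface goes from n = 1.33 toward n = 1.0: no phase shift.
Net: one phase inversion between the two reflected rays.
For dark reflection here: 2 n t = m λ.
The third-smallest nonzero thickness corresponds to m = 3: t = m λ / (2 n) = 3.00 × 486 / (2 × 1.33) = 548 nm.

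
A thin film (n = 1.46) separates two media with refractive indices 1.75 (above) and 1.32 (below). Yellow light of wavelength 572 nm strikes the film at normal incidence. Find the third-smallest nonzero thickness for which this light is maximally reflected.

Ray reflecting at the top interface goes from n = 1.75 toward n = 1.46: no phase shift.
At the lower boundary (n = 1.46 to n = 1.32) the reflected ray undergoes no phase shift.
Zero or two π shifts → no net half-wave offset.
So the condition for constructive reflection is 2 n t = m λ.
The third-smallest nonzero thickness corresponds to m = 3: t = m λ / (2 n) = 3.00 × 572 / (2 × 1.46) = 588 nm.

588 nm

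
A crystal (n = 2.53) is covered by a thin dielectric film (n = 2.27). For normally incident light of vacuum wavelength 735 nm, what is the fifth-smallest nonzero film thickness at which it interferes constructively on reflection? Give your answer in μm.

0.809 μm

At the upper boundary (n = 1.0 to n = 2.27) the reflected ray undergoes a half-wave phase shift.
Ray reflecting at the bottom interface goes from n = 2.27 toward n = 2.53: a half-wave phase shift.
Net: no relative phase inversion (both shifts match).
So the condition for constructive reflection is 2 n t = m λ.
The fifth-smallest nonzero thickness corresponds to m = 5: t = m λ / (2 n) = 5.00 × 735 / (2 × 2.27) = 809 nm.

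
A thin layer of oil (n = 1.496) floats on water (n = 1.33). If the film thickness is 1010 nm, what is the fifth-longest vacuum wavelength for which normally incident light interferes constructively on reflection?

At the upper boundary (n = 1.0 to n = 1.496) the reflected ray undergoes a half-wave phase shift.
At the lower boundary (n = 1.496 to n = 1.33) the reflected ray undergoes no phase shift.
The two reflections differ by half a wavelength.
So the condition for constructive reflection is 2 n t = (m + ½) λ.
λ = 2 n t / (m + ½). The fifth-longest wavelength is m = 4: λ = 2 × 1.496 × 1010 / 4.50 = 672 nm.

672 nm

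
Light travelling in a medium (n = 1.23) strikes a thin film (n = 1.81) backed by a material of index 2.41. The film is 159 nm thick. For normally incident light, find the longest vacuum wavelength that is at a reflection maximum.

At the upper boundary (n = 1.23 to n = 1.81) the reflected ray undergoes a half-wave phase shift.
Ray reflecting at the bottom interface goes from n = 1.81 toward n = 2.41: a half-wave phase shift.
Zero or two π shifts → no net half-wave offset.
With no net inversion, constructive interference in reflection requires 2 n t = m λ.
λ = 2 n t / m. The longest wavelength is m = 1: λ = 2 × 1.81 × 159 / 1.00 = 576 nm.

576 nm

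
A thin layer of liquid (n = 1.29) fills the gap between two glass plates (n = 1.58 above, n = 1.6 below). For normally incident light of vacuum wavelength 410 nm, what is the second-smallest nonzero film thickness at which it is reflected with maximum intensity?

238 nm

At the upper boundary (n = 1.58 to n = 1.29) the reflected ray undergoes no phase shift.
At the lower boundary (n = 1.29 to n = 1.6) the reflected ray undergoes a half-wave phase shift.
Net: one phase inversion between the two reflected rays.
For maximum reflection here: 2 n t = (m + ½) λ.
The second-smallest nonzero thickness corresponds to m = 1: t = (m + ½) λ / (2 n) = 1.50 × 410 / (2 × 1.29) = 238 nm.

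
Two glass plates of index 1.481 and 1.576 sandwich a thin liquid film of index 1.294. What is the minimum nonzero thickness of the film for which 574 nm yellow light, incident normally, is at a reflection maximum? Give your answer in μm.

0.111 μm

Ray reflecting at the top interface goes from n = 1.481 toward n = 1.294: no phase shift.
At the lower boundary (n = 1.294 to n = 1.576) the reflected ray undergoes a half-wave phase shift.
Net: one phase inversion between the two reflected rays.
So the condition for constructive reflection is 2 n t = (m + ½) λ.
Minimum at m = 0: t = λ / (4 n) = 574 / (4 × 1.294) = 111 nm.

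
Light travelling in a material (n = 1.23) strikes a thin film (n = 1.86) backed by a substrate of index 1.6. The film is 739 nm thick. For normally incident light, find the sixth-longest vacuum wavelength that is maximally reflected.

500 nm

Ray reflecting at the top interface goes from n = 1.23 toward n = 1.86: a half-wave phase shift.
Bottom surface (1.86 → 1.6): reflection off a lower-index medium gives no phase shift.
Net: one phase inversion between the two reflected rays.
So the condition for constructive reflection is 2 n t = (m + ½) λ.
λ = 2 n t / (m + ½). The sixth-longest wavelength is m = 5: λ = 2 × 1.86 × 739 / 5.50 = 500 nm.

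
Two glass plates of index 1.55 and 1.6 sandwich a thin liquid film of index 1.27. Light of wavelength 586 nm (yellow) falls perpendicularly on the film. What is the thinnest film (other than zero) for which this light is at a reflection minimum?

231 nm

Ray reflecting at the top interface goes from n = 1.55 toward n = 1.27: no phase shift.
Bottom surface (1.27 → 1.6): reflection off a higher-index medium gives a half-wave phase shift.
Exactly one π shift → a net half-wave offset.
With one net inversion, destructive interference in reflection requires 2 n t = m λ.
Minimum nonzero at m = 1: t = λ / (2 n) = 586 / (2 × 1.27) = 231 nm.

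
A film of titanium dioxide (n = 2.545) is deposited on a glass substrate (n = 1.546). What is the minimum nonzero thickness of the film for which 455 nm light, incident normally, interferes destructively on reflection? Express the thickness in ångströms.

894 Å

Ray reflecting at the top interface goes from n = 1.0 toward n = 2.545: a half-wave phase shift.
Ray reflecting at the bottom interface goes from n = 2.545 toward n = 1.546: no phase shift.
Exactly one π shift → a net half-wave offset.
So the condition for destructive reflection is 2 n t = m λ.
Minimum nonzero at m = 1: t = λ / (2 n) = 455 / (2 × 2.545) = 89.4 nm.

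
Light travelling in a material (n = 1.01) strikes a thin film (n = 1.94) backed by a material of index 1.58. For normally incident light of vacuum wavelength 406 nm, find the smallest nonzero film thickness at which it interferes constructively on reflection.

Top surface (1.01 → 1.94): reflection off a higher-index medium gives a half-wave phase shift.
At the lower boundary (n = 1.94 to n = 1.58) the reflected ray undergoes no phase shift.
The two reflections differ by half a wavelength.
For maximum reflection here: 2 n t = (m + ½) λ.
Minimum at m = 0: t = λ / (4 n) = 406 / (4 × 1.94) = 52.3 nm.

52.3 nm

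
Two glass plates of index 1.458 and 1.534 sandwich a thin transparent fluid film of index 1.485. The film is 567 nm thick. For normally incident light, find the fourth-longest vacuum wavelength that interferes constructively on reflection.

Top surface (1.458 → 1.485): reflection off a higher-index medium gives a half-wave phase shift.
Bottom surface (1.485 → 1.534): reflection off a higher-index medium gives a half-wave phase shift.
Zero or two π shifts → no net half-wave offset.
With no net inversion, constructive interference in reflection requires 2 n t = m λ.
λ = 2 n t / m. The fourth-longest wavelength is m = 4: λ = 2 × 1.485 × 567 / 4.00 = 421 nm.

421 nm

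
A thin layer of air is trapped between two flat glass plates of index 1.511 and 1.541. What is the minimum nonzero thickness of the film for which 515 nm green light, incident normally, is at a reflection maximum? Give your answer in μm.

0.129 μm

At the upper boundary (n = 1.511 to n = 1.0) the reflected ray undergoes no phase shift.
At the lower boundary (n = 1.0 to n = 1.541) the reflected ray undergoes a half-wave phase shift.
Net: one phase inversion between the two reflected rays.
So the condition for constructive reflection is 2 n t = (m + ½) λ.
Minimum at m = 0: t = λ / (4 n) = 515 / (4 × 1.0) = 129 nm.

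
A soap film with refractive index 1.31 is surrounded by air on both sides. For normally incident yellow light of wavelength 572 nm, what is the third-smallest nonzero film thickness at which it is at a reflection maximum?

546 nm

Top surface (1.0 → 1.31): reflection off a higher-index medium gives a half-wave phase shift.
Bottom surface (1.31 → 1.0): reflection off a lower-index medium gives no phase shift.
The two reflections differ by half a wavelength.
So the condition for constructive reflection is 2 n t = (m + ½) λ.
The third-smallest nonzero thickness corresponds to m = 2: t = (m + ½) λ / (2 n) = 2.50 × 572 / (2 × 1.31) = 546 nm.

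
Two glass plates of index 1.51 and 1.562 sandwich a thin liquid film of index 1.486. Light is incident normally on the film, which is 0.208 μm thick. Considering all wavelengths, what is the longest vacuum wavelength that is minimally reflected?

At the upper boundary (n = 1.51 to n = 1.486) the reflected ray undergoes no phase shift.
At the lower boundary (n = 1.486 to n = 1.562) the reflected ray undergoes a half-wave phase shift.
The two reflections differ by half a wavelength.
So the condition for destructive reflection is 2 n t = m λ.
λ = 2 n t / m. The longest wavelength is m = 1: λ = 2 × 1.486 × 208 / 1.00 = 618 nm.

618 nm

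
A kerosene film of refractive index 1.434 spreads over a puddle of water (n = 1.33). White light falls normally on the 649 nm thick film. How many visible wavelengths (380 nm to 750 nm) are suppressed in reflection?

2

Ray reflecting at the top interface goes from n = 1.0 toward n = 1.434: a half-wave phase shift.
Bottom surface (1.434 → 1.33): reflection off a lower-index medium gives no phase shift.
The two reflections differ by half a wavelength.
With one net inversion, destructive interference in reflection requires 2 n t = m λ.
λ = 2 n t / m = 1861 / m nm.
m=2: 931 nm (IR); m=3: 620 nm (visible); m=4: 465 nm (visible); m=5: 372 nm (UV).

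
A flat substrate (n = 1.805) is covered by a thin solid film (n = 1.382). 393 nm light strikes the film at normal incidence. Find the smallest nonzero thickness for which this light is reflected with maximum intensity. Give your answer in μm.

0.142 μm

Ray reflecting at the top interface goes from n = 1.0 toward n = 1.382: a half-wave phase shift.
At the lower boundary (n = 1.382 to n = 1.805) the reflected ray undergoes a half-wave phase shift.
Net: no relative phase inversion (both shifts match).
So the condition for constructive reflection is 2 n t = m λ.
The smallest nonzero thickness corresponds to m = 1: t = m λ / (2 n) = 1.00 × 393 / (2 × 1.382) = 142 nm.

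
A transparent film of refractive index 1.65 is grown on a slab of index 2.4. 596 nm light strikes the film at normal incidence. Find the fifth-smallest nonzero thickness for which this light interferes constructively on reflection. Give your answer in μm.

0.903 μm

Ray reflecting at the top interface goes from n = 1.0 toward n = 1.65: a half-wave phase shift.
At the lower boundary (n = 1.65 to n = 2.4) the reflected ray undergoes a half-wave phase shift.
The two reflections carry the same phase change, so no net offset.
For bright reflection here: 2 n t = m λ.
The fifth-smallest nonzero thickness corresponds to m = 5: t = m λ / (2 n) = 5.00 × 596 / (2 × 1.65) = 903 nm.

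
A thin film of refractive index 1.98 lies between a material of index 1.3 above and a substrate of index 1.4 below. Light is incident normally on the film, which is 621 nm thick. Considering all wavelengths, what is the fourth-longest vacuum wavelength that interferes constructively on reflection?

703 nm

Top surface (1.3 → 1.98): reflection off a higher-index medium gives a half-wave phase shift.
At the lower boundary (n = 1.98 to n = 1.4) the reflected ray undergoes no phase shift.
Exactly one π shift → a net half-wave offset.
With one net inversion, constructive interference in reflection requires 2 n t = (m + ½) λ.
λ = 2 n t / (m + ½). The fourth-longest wavelength is m = 3: λ = 2 × 1.98 × 621 / 3.50 = 703 nm.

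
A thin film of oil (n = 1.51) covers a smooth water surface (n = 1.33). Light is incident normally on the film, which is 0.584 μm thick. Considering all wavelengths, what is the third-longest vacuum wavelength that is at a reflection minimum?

588 nm

At the upper boundary (n = 1.0 to n = 1.51) the reflected ray undergoes a half-wave phase shift.
Ray reflecting at the bottom interface goes from n = 1.51 toward n = 1.33: no phase shift.
Net: one phase inversion between the two reflected rays.
For minimum reflection here: 2 n t = m λ.
λ = 2 n t / m. The third-longest wavelength is m = 3: λ = 2 × 1.51 × 584 / 3.00 = 588 nm.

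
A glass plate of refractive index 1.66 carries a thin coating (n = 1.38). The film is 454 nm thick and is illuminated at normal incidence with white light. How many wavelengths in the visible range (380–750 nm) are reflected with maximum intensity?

2

Top surface (1.0 → 1.38): reflection off a higher-index medium gives a half-wave phase shift.
At the lower boundary (n = 1.38 to n = 1.66) the reflected ray undergoes a half-wave phase shift.
Net: no relative phase inversion (both shifts match).
With no net inversion, constructive interference in reflection requires 2 n t = m λ.
λ = 2 n t / m = 1253 / m nm.
m=1: 1253 nm (IR); m=2: 627 nm (visible); m=3: 418 nm (visible); m=4: 313 nm (UV).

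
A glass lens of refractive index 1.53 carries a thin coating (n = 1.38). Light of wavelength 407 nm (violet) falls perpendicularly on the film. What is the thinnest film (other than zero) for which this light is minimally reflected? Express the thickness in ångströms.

737 Å

Ray reflecting at the top interface goes from n = 1.0 toward n = 1.38: a half-wave phase shift.
Ray reflecting at the bottom interface goes from n = 1.38 toward n = 1.53: a half-wave phase shift.
Zero or two π shifts → no net half-wave offset.
With no net inversion, destructive interference in reflection requires 2 n t = (m + ½) λ.
Minimum at m = 0: t = λ / (4 n) = 407 / (4 × 1.38) = 73.7 nm.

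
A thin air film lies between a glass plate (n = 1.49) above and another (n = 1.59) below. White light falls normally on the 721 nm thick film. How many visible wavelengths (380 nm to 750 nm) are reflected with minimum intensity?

2

Ray reflecting at the top interface goes from n = 1.49 toward n = 1.0: no phase shift.
Ray reflecting at the bottom interface goes from n = 1.0 toward n = 1.59: a half-wave phase shift.
Net: one phase inversion between the two reflected rays.
For weak reflection here: 2 n t = m λ.
λ = 2 n t / m = 1442 / m nm.
m=1: 1442 nm (IR); m=2: 721 nm (visible); m=3: 481 nm (visible); m=4: 361 nm (UV).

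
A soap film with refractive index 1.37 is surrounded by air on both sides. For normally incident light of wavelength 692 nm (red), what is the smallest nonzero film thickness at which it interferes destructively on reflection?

253 nm

Top surface (1.0 → 1.37): reflection off a higher-index medium gives a half-wave phase shift.
Ray reflecting at the bottom interface goes from n = 1.37 toward n = 1.0: no phase shift.
Net: one phase inversion between the two reflected rays.
With one net inversion, destructive interference in reflection requires 2 n t = m λ.
The smallest nonzero thickness corresponds to m = 1: t = m λ / (2 n) = 1.00 × 692 / (2 × 1.37) = 253 nm.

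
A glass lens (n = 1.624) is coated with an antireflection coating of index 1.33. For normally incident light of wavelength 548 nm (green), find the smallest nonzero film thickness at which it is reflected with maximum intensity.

206 nm

Top surface (1.0 → 1.33): reflection off a higher-index medium gives a half-wave phase shift.
Ray reflecting at the bottom interface goes from n = 1.33 toward n = 1.624: a half-wave phase shift.
Zero or two π shifts → no net half-wave offset.
For strong reflection here: 2 n t = m λ.
Minimum nonzero at m = 1: t = λ / (2 n) = 548 / (2 × 1.33) = 206 nm.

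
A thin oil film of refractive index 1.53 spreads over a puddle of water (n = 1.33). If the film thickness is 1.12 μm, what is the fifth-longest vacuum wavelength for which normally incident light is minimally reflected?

685 nm

Ray reflecting at the top interface goes from n = 1.0 toward n = 1.53: a half-wave phase shift.
Bottom surface (1.53 → 1.33): reflection off a lower-index medium gives no phase shift.
Exactly one π shift → a net half-wave offset.
For minimum reflection here: 2 n t = m λ.
λ = 2 n t / m. The fifth-longest wavelength is m = 5: λ = 2 × 1.53 × 1120 / 5.00 = 685 nm.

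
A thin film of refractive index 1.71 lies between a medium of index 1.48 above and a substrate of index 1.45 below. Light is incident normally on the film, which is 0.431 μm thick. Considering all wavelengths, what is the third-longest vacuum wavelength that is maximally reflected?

Ray reflecting at the top interface goes from n = 1.48 toward n = 1.71: a half-wave phase shift.
At the lower boundary (n = 1.71 to n = 1.45) the reflected ray undergoes no phase shift.
Net: one phase inversion between the two reflected rays.
With one net inversion, constructive interference in reflection requires 2 n t = (m + ½) λ.
λ = 2 n t / (m + ½). The third-longest wavelength is m = 2: λ = 2 × 1.71 × 431 / 2.50 = 590 nm.

590 nm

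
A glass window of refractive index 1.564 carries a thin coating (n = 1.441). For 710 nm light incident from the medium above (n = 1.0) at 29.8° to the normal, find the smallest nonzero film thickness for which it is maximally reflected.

262 nm

At the upper boundary (n = 1.0 to n = 1.441) the reflected ray undergoes a half-wave phase shift.
Bottom surface (1.441 → 1.564): reflection off a higher-index medium gives a half-wave phase shift.
The two reflections carry the same phase change, so no net offset.
For maximum reflection here: 2 n t cos θ_r = m λ.
Snell's law: 1.0 sin 29.8° = 1.441 sin θ_r → sin θ_r = 0.345, cos θ_r = 0.939.
Minimum nonzero at m = 1: t = λ / (2 n cos θ_r) = 710 / (2 × 1.441 × 0.939) = 262 nm.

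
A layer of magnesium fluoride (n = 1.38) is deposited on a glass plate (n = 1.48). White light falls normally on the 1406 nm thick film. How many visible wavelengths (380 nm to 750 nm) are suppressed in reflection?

5

Ray reflecting at the top interface goes from n = 1.0 toward n = 1.38: a half-wave phase shift.
At the lower boundary (n = 1.38 to n = 1.48) the reflected ray undergoes a half-wave phase shift.
The two reflections carry the same phase change, so no net offset.
With no net inversion, destructive interference in reflection requires 2 n t = (m + ½) λ.
λ = 2 n t / (m + ½) = 3881 / (m + ½) nm.
m=4: 862 nm (IR); m=5: 706 nm (visible); m=6: 597 nm (visible); m=7: 517 nm (visible); m=8: 457 nm (visible); m=9: 408 nm (visible); m=10: 370 nm (UV).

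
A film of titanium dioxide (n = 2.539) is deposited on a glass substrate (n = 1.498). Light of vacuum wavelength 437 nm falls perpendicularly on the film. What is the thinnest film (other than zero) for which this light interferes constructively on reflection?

At the upper boundary (n = 1.0 to n = 2.539) the reflected ray undergoes a half-wave phase shift.
Bottom surface (2.539 → 1.498): reflection off a lower-index medium gives no phase shift.
The two reflections differ by half a wavelength.
For maximum reflection here: 2 n t = (m + ½) λ.
Minimum at m = 0: t = λ / (4 n) = 437 / (4 × 2.539) = 43.0 nm.

43.0 nm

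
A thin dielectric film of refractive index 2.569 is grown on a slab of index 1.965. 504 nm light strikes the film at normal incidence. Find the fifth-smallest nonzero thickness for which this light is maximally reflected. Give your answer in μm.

0.441 μm

Ray reflecting at the top interface goes from n = 1.0 toward n = 2.569: a half-wave phase shift.
Bottom surface (2.569 → 1.965): reflection off a lower-index medium gives no phase shift.
Net: one phase inversion between the two reflected rays.
With one net inversion, constructive interference in reflection requires 2 n t = (m + ½) λ.
The fifth-smallest nonzero thickness corresponds to m = 4: t = (m + ½) λ / (2 n) = 4.50 × 504 / (2 × 2.569) = 441 nm.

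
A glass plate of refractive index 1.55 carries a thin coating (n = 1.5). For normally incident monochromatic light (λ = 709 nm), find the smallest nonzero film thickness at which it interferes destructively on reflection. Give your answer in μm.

Ray reflecting at the top interface goes from n = 1.0 toward n = 1.5: a half-wave phase shift.
Bottom surface (1.5 → 1.55): reflection off a higher-index medium gives a half-wave phase shift.
The two reflections carry the same phase change, so no net offset.
So the condition for destructive reflection is 2 n t = (m + ½) λ.
Minimum at m = 0: t = λ / (4 n) = 709 / (4 × 1.5) = 118 nm.

0.118 μm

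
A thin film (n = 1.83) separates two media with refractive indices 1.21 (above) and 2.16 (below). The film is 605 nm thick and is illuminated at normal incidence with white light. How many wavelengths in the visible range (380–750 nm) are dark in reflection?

At the upper boundary (n = 1.21 to n = 1.83) the reflected ray undergoes a half-wave phase shift.
At the lower boundary (n = 1.83 to n = 2.16) the reflected ray undergoes a half-wave phase shift.
Net: no relative phase inversion (both shifts match).
With no net inversion, destructive interference in reflection requires 2 n t = (m + ½) λ.
λ = 2 n t / (m + ½) = 2214 / (m + ½) nm.
m=2: 886 nm (IR); m=3: 633 nm (visible); m=4: 492 nm (visible); m=5: 403 nm (visible); m=6: 341 nm (UV).

3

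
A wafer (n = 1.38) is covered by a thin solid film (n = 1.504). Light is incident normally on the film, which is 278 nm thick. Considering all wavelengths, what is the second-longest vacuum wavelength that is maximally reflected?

At the upper boundary (n = 1.0 to n = 1.504) the reflected ray undergoes a half-wave phase shift.
Bottom surface (1.504 → 1.38): reflection off a lower-index medium gives no phase shift.
The two reflections differ by half a wavelength.
For strong reflection here: 2 n t = (m + ½) λ.
λ = 2 n t / (m + ½). The second-longest wavelength is m = 1: λ = 2 × 1.504 × 278 / 1.50 = 557 nm.

557 nm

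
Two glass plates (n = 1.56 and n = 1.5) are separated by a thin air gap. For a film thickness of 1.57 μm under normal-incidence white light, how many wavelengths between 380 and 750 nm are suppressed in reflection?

At the upper boundary (n = 1.56 to n = 1.0) the reflected ray undergoes no phase shift.
Ray reflecting at the bottom interface goes from n = 1.0 toward n = 1.5: a half-wave phase shift.
Net: one phase inversion between the two reflected rays.
With one net inversion, destructive interference in reflection requires 2 n t = m λ.
λ = 2 n t / m = 3140 / m nm.
m=4: 785 nm (IR); m=5: 628 nm (visible); m=6: 523 nm (visible); m=7: 449 nm (visible); m=8: 393 nm (visible); m=9: 349 nm (UV).

4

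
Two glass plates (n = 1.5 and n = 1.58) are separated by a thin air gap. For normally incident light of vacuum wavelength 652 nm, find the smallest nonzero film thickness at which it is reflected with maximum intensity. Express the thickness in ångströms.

1630 Å

At the upper boundary (n = 1.5 to n = 1.0) the reflected ray undergoes no phase shift.
At the lower boundary (n = 1.0 to n = 1.58) the reflected ray undergoes a half-wave phase shift.
Exactly one π shift → a net half-wave offset.
With one net inversion, constructive interference in reflection requires 2 n t = (m + ½) λ.
Minimum at m = 0: t = λ / (4 n) = 652 / (4 × 1.0) = 163 nm.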